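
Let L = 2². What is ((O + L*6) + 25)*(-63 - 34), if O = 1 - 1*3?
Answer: -4559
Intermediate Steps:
L = 4
O = -2 (O = 1 - 3 = -2)
((O + L*6) + 25)*(-63 - 34) = ((-2 + 4*6) + 25)*(-63 - 34) = ((-2 + 24) + 25)*(-97) = (22 + 25)*(-97) = 47*(-97) = -4559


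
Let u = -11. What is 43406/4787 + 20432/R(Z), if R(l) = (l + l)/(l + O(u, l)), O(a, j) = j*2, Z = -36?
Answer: 146755382/4787 ≈ 30657.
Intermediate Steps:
O(a, j) = 2*j
R(l) = ⅔ (R(l) = (l + l)/(l + 2*l) = (2*l)/((3*l)) = (2*l)*(1/(3*l)) = ⅔)
43406/4787 + 20432/R(Z) = 43406/4787 + 20432/(⅔) = 43406*(1/4787) + 20432*(3/2) = 43406/4787 + 30648 = 146755382/4787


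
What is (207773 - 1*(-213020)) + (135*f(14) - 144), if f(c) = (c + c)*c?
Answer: 473569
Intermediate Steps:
f(c) = 2*c**2 (f(c) = (2*c)*c = 2*c**2)
(207773 - 1*(-213020)) + (135*f(14) - 144) = (207773 - 1*(-213020)) + (135*(2*14**2) - 144) = (207773 + 213020) + (135*(2*196) - 144) = 420793 + (135*392 - 144) = 420793 + (52920 - 144) = 420793 + 52776 = 473569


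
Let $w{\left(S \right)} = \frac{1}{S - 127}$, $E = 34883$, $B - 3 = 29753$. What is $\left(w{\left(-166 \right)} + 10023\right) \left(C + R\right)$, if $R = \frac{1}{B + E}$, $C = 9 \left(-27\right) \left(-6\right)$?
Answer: $\frac{276768946391294}{18939227} \approx 1.4614 \cdot 10^{7}$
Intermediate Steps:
$B = 29756$ ($B = 3 + 29753 = 29756$)
$C = 1458$ ($C = \left(-243\right) \left(-6\right) = 1458$)
$R = \frac{1}{64639}$ ($R = \frac{1}{29756 + 34883} = \frac{1}{64639} \approx 1.5471 \cdot 10^{-5}$)
$w{\left(S \right)} = \frac{1}{-127 + S}$
$\left(w{\left(-166 \right)} + 10023\right) \left(C + R\right) = \left(\frac{1}{-127 - 166} + 10023\right) \left(1458 + \frac{1}{64639}\right) = \left(\frac{1}{-293} + 10023\right) \frac{94243663}{64639} = \left(- \frac{1}{293} + 10023\right) \frac{94243663}{64639} = \frac{2936738}{293} \cdot \frac{94243663}{64639} = \frac{276768946391294}{18939227}$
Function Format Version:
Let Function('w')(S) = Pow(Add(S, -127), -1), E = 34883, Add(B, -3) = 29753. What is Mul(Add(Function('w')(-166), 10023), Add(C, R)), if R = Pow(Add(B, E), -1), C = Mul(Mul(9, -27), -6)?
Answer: Rational(276768946391294, 18939227) ≈ 1.4614e+7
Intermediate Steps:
B = 29756 (B = Add(3, 29753) = 29756)
C = 1458 (C = Mul(-243, -6) = 1458)
R = Rational(1, 64639) (R = Pow(Add(29756, 34883), -1) = Pow(64639, -1) = Rational(1, 64639) ≈ 1.5471e-5)
Function('w')(S) = Pow(Add(-127, S), -1)
Mul(Add(Function('w')(-166), 10023), Add(C, R)) = Mul(Add(Pow(Add(-127, -166), -1), 10023), Add(1458, Rational(1, 64639))) = Mul(Add(Pow(-293, -1), 10023), Rational(94243663, 64639)) = Mul(Add(Rational(-1, 293), 10023), Rational(94243663, 64639)) = Mul(Rational(2936738, 293), Rational(94243663, 64639)) = Rational(276768946391294, 18939227)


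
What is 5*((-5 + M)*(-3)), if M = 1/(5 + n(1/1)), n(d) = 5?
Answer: 147/2 ≈ 73.500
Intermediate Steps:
M = 1/10 (M = 1/(5 + 5) = 1/10 ≈ 0.10000)
5*((-5 + M)*(-3)) = 5*((-5 + 1/10)*(-3)) = 5*(-49/10*(-3)) = 5*(147/10) = 147/2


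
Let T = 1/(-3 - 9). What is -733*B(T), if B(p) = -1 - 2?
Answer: 2199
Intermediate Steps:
T = -1/12 (T = 1/(-12) = -1/12 ≈ -0.083333)
B(p) = -3
-733*B(T) = -733*(-3) = 2199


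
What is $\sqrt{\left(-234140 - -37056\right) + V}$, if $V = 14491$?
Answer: $i \sqrt{182593} \approx 427.31 i$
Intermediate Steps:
$\sqrt{\left(-234140 - -37056\right) + V} = \sqrt{\left(-234140 - -37056\right) + 14491} = \sqrt{\left(-234140 + 37056\right) + 14491} = \sqrt{-197084 + 14491} = \sqrt{-182593} = i \sqrt{182593}$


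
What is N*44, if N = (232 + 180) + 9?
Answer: 18524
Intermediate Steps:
N = 421 (N = 412 + 9 = 421)
N*44 = 421*44 = 18524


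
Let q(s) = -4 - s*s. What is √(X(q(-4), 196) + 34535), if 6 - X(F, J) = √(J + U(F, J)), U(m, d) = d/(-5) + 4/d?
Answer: √(42312725 - 105*√21345)/35 ≈ 185.82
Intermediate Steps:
q(s) = -4 - s²
U(m, d) = 4/d - d/5 (U(m, d) = d*(-⅕) + 4/d = -d/5 + 4/d = 4/d - d/5)
X(F, J) = 6 - √(4/J + 4*J/5) (X(F, J) = 6 - √(J + (4/J - J/5)) = 6 - √(4/J + 4*J/5))
√(X(q(-4), 196) + 34535) = √((6 - 2*√(5*196 + 25/196)/5) + 34535) = √((6 - 2*√(980 + 25*(1/196))/5) + 34535) = √((6 - 2*√(980 + 25/196)/5) + 34535) = √((6 - 3*√21345/35) + 34535) = √(34541 - 3*√21345/35)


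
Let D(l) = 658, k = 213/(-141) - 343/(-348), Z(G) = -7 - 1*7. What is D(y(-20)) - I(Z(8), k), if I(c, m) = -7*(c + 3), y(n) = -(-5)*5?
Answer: 581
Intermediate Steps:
Z(G) = -14 (Z(G) = -7 - 7 = -14)
k = -8587/16356 (k = 213*(-1/141) - 343*(-1/348) = -71/47 + 343/348 = -8587/16356 ≈ -0.52501)
y(n) = 25 (y(n) = -1*(-25) = 25)
I(c, m) = -21 - 7*c (I(c, m) = -7*(3 + c) = -21 - 7*c)
D(y(-20)) - I(Z(8), k) = 658 - (-21 - 7*(-14)) = 658 - (-21 + 98) = 658 - 1*77 = 658 - 77 = 581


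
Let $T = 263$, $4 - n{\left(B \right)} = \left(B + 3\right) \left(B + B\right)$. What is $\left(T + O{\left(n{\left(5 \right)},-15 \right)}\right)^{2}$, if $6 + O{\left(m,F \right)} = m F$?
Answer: $1951609$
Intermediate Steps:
$n{\left(B \right)} = 4 - 2 B \left(3 + B\right)$ ($n{\left(B \right)} = 4 - \left(B + 3\right) \left(B + B\right) = 4 - \left(3 + B\right) 2 B = 4 - 2 B \left(3 + B\right)$)
$O{\left(m,F \right)} = -6 + F m$ ($O{\left(m,F \right)} = -6 + m F = -6 + F m$)
$\left(T + O{\left(n{\left(5 \right)},-15 \right)}\right)^{2} = \left(263 - \left(6 + 15 \left(4 - 30 - 2 \cdot 5^{2}\right)\right)\right)^{2} = \left(263 - \left(6 + 15 \left(4 - 30 - 50\right)\right)\right)^{2} = \left(263 - -1134\right)^{2} = \left(263 + \left(-6 + 1140\right)\right)^{2} = \left(263 + 1134\right)^{2} = 1397^{2} = 1951609$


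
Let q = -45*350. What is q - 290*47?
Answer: -29380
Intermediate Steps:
q = -15750
q - 290*47 = -15750 - 290*47 = -15750 - 1*13630 = -15750 - 13630 = -29380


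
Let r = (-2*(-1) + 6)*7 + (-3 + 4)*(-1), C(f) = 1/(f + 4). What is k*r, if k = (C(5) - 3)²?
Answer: 37180/81 ≈ 459.01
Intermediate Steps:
C(f) = 1/(4 + f)
r = 55 (r = (2 + 6)*7 + 1*(-1) = 8*7 - 1 = 56 - 1 = 55)
k = 676/81 (k = (1/(4 + 5) - 3)² = (1/9 - 3)² = (⅑ - 3)² = (-26/9)² = 676/81 ≈ 8.3457)
k*r = (676/81)*55 = 37180/81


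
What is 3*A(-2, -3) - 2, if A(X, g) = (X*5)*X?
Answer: 58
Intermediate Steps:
A(X, g) = 5*X² (A(X, g) = (5*X)*X = 5*X²)
3*A(-2, -3) - 2 = 3*(5*(-2)²) - 2 = 3*(5*4) - 2 = 3*20 - 2 = 60 - 2 = 58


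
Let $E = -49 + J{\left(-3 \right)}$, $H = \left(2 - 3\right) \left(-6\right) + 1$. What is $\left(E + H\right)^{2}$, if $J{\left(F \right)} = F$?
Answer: $2025$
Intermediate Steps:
$H = 7$ ($H = \left(2 - 3\right) \left(-6\right) + 1 = \left(-1\right) \left(-6\right) + 1 = 6 + 1 = 7$)
$E = -52$ ($E = -49 - 3 = -52$)
$\left(E + H\right)^{2} = \left(-52 + 7\right)^{2} = \left(-45\right)^{2} = 2025$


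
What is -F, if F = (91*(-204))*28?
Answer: 519792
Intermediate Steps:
F = -519792 (F = -18564*28 = -519792)
-F = -1*(-519792) = 519792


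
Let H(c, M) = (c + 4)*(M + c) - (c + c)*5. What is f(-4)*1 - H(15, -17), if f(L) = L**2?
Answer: 204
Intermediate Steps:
H(c, M) = -10*c + (4 + c)*(M + c) (H(c, M) = (4 + c)*(M + c) - 2*c*5 = (4 + c)*(M + c) - 10*c = -10*c + (4 + c)*(M + c))
f(-4)*1 - H(15, -17) = (-4)**2*1 - (15**2 - 6*15 + 4*(-17) - 17*15) = 16*1 - (225 - 90 - 68 - 255) = 16 - 1*(-188) = 16 + 188 = 204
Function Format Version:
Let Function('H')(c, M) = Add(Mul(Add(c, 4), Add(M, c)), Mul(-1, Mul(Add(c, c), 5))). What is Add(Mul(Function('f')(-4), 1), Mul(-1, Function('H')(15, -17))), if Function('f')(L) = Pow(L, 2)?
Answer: 204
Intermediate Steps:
Function('H')(c, M) = Add(Mul(-10, c), Mul(Add(4, c), Add(M, c))) (Function('H')(c, M) = Add(Mul(Add(4, c), Add(M, c)), Mul(-1, Mul(Mul(2, c), 5))) = Add(Mul(Add(4, c), Add(M, c)), Mul(-1, Mul(10, c))) = Add(Mul(Add(4, c), Add(M, c)), Mul(-10, c)) = Add(Mul(-10, c), Mul(Add(4, c), Add(M, c))))
Add(Mul(Function('f')(-4), 1), Mul(-1, Function('H')(15, -17))) = Add(Mul(Pow(-4, 2), 1), Mul(-1, Add(Pow(15, 2), Mul(-6, 15), Mul(4, -17), Mul(-17, 15)))) = Add(Mul(16, 1), Mul(-1, Add(225, -90, -68, -255))) = Add(16, Mul(-1, -188)) = Add(16, 188) = 204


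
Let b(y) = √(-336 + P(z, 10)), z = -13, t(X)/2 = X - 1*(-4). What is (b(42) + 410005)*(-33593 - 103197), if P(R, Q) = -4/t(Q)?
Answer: -56084583950 - 136790*I*√16471/7 ≈ -5.6085e+10 - 2.5079e+6*I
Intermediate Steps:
t(X) = 8 + 2*X (t(X) = 2*(X - 1*(-4)) = 2*(X + 4) = 2*(4 + X) = 8 + 2*X)
P(R, Q) = -4/(8 + 2*Q)
b(y) = I*√16471/7 (b(y) = √(-336 - 2/(4 + 10)) = √(-336 - 2/14) = √(-336 - 2*1/14) = √(-336 - ⅐) = √(-2353/7) = I*√16471/7)
(b(42) + 410005)*(-33593 - 103197) = (I*√16471/7 + 410005)*(-33593 - 103197) = (410005 + I*√16471/7)*(-136790) = -56084583950 - 136790*I*√16471/7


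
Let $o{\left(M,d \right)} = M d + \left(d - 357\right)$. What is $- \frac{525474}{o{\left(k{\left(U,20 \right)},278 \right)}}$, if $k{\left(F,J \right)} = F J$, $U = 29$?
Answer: $- \frac{525474}{161161} \approx -3.2606$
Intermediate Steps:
$o{\left(M,d \right)} = -357 + d + M d$ ($o{\left(M,d \right)} = M d + \left(-357 + d\right) = -357 + d + M d$)
$- \frac{525474}{o{\left(k{\left(U,20 \right)},278 \right)}} = - \frac{525474}{-357 + 278 + 29 \cdot 20 \cdot 278} = - \frac{525474}{-357 + 278 + 580 \cdot 278} = - \frac{525474}{-357 + 278 + 161240} = - \frac{525474}{161161}$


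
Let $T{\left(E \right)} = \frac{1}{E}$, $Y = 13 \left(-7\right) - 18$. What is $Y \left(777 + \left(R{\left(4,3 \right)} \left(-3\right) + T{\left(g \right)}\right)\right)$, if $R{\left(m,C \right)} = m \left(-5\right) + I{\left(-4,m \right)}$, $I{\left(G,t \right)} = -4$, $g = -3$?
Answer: $- \frac{277514}{3} \approx -92505.0$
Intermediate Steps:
$Y = -109$ ($Y = -91 - 18 = -109$)
$R{\left(m,C \right)} = -4 - 5 m$ ($R{\left(m,C \right)} = m \left(-5\right) - 4 = - 5 m - 4 = -4 - 5 m$)
$Y \left(777 + \left(R{\left(4,3 \right)} \left(-3\right) + T{\left(g \right)}\right)\right) = - 109 \left(777 + \left(\left(-4 - 20\right) \left(-3\right) + \frac{1}{-3}\right)\right) = - 109 \left(777 - \left(\frac{1}{3} - \left(-4 - 20\right) \left(-3\right)\right)\right) = - 109 \left(777 - - \frac{215}{3}\right) = - 109 \left(777 + \left(72 - \frac{1}{3}\right)\right) = - 109 \left(777 + \frac{215}{3}\right) = \left(-109\right) \frac{2546}{3} = - \frac{277514}{3}$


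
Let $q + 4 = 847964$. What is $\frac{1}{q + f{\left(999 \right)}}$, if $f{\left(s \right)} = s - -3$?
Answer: $\frac{1}{848962} \approx 1.1779 \cdot 10^{-6}$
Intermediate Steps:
$f{\left(s \right)} = 3 + s$ ($f{\left(s \right)} = s + 3 = 3 + s$)
$q = 847960$ ($q = -4 + 847964 = 847960$)
$\frac{1}{q + f{\left(999 \right)}} = \frac{1}{847960 + \left(3 + 999\right)} = \frac{1}{847960 + 1002} = \frac{1}{848962}$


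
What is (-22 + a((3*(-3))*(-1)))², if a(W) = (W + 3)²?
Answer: 14884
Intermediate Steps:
a(W) = (3 + W)²
(-22 + a((3*(-3))*(-1)))² = (-22 + (3 + (3*(-3))*(-1))²)² = (-22 + (3 - 9*(-1))²)² = (-22 + (3 + 9)²)² = (-22 + 12²)² = (-22 + 144)² = 122² = 14884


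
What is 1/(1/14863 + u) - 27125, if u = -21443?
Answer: -8644935744363/318707308 ≈ -27125.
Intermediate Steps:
1/(1/14863 + u) - 27125 = 1/(1/14863 - 21443) - 27125 = 1/(-318707308/14863) - 27125 = -14863/318707308 - 27125 = -8644935744363/318707308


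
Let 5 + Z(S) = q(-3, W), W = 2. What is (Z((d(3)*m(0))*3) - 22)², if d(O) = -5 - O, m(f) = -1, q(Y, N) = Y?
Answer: 900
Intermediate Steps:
Z(S) = -8 (Z(S) = -5 - 3 = -8)
(Z((d(3)*m(0))*3) - 22)² = (-8 - 22)² = (-30)² = 900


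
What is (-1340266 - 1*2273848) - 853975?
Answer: -4468089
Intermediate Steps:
(-1340266 - 1*2273848) - 853975 = (-1340266 - 2273848) - 853975 = -3614114 - 853975 = -4468089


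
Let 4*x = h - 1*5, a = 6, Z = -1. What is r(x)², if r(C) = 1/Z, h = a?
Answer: 1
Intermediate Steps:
h = 6
x = ¼ (x = (6 - 1*5)/4 = (6 - 5)/4 = (¼)*1 = ¼ ≈ 0.25000)
r(C) = -1 (r(C) = 1/(-1) = -1)
r(x)² = (-1)² = 1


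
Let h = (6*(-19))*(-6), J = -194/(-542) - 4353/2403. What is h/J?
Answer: -37119141/78881 ≈ -470.57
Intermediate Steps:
J = -315524/217071 (J = -194*(-1/542) - 4353*1/2403 = 97/271 - 1451/801 = -315524/217071 ≈ -1.4536)
h = 684 (h = -114*(-6) = 684)
h/J = 684/(-315524/217071) = 684*(-217071/315524) = -37119141/78881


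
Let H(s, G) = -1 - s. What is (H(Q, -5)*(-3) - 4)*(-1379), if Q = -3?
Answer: 13790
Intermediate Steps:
(H(Q, -5)*(-3) - 4)*(-1379) = ((-1 - 1*(-3))*(-3) - 4)*(-1379) = ((-1 + 3)*(-3) - 4)*(-1379) = (2*(-3) - 4)*(-1379) = (-6 - 4)*(-1379) = -10*(-1379) = 13790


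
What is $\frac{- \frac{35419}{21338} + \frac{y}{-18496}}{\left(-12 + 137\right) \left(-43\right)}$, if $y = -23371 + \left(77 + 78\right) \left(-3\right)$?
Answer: $\frac{18312157}{265167326000} \approx 6.9059 \cdot 10^{-5}$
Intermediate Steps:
$y = -23836$ ($y = -23371 + 155 \left(-3\right) = -23371 - 465 = -23836$)
$\frac{- \frac{35419}{21338} + \frac{y}{-18496}}{\left(-12 + 137\right) \left(-43\right)} = \frac{- \frac{35419}{21338} - \frac{23836}{-18496}}{\left(-12 + 137\right) \left(-43\right)} = \frac{\left(-35419\right) \frac{1}{21338} - - \frac{5959}{4624}}{125 \left(-43\right)} = \frac{- \frac{35419}{21338} + \frac{5959}{4624}}{-5375} = \left(- \frac{18312157}{49333456}\right) \left(- \frac{1}{5375}\right) = \frac{18312157}{265167326000}$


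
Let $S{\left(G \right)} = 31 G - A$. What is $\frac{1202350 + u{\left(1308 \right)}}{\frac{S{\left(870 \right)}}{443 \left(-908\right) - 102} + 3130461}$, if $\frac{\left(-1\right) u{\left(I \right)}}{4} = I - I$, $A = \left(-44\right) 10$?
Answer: $\frac{120940178275}{314882108524} \approx 0.38408$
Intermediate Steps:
$A = -440$
$u{\left(I \right)} = 0$ ($u{\left(I \right)} = - 4 \left(I - I\right) = \left(-4\right) 0 = 0$)
$S{\left(G \right)} = 440 + 31 G$ ($S{\left(G \right)} = 31 G - -440 = 31 G + 440 = 440 + 31 G$)
$\frac{1202350 + u{\left(1308 \right)}}{\frac{S{\left(870 \right)}}{443 \left(-908\right) - 102} + 3130461} = \frac{1202350 + 0}{\frac{440 + 31 \cdot 870}{443 \left(-908\right) - 102} + 3130461} = \frac{1202350}{\frac{440 + 26970}{-402244 - 102} + 3130461} = \frac{1202350}{\frac{27410}{-402346} + 3130461} = \frac{1202350}{27410 \left(- \frac{1}{402346}\right) + 3130461} = \frac{1202350}{- \frac{13705}{201173} + 3130461} = \frac{1202350}{\frac{629764217048}{201173}} = 1202350 \cdot \frac{201173}{629764217048} = \frac{120940178275}{314882108524}$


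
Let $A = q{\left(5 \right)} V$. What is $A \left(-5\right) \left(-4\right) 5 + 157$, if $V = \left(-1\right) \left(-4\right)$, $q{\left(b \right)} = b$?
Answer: $2157$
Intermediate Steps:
$V = 4$
$A = 20$ ($A = 5 \cdot 4 = 20$)
$A \left(-5\right) \left(-4\right) 5 + 157 = 20 \left(-5\right) \left(-4\right) 5 + 157 = 20 \cdot 20 \cdot 5 + 157 = 20 \cdot 100 + 157 = 2000 + 157 = 2157$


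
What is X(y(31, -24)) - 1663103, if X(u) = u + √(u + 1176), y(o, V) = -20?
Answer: -1663089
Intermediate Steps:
X(u) = u + √(1176 + u)
X(y(31, -24)) - 1663103 = (-20 + √(1176 - 20)) - 1663103 = (-20 + √1156) - 1663103 = (-20 + 34) - 1663103 = 14 - 1663103 = -1663089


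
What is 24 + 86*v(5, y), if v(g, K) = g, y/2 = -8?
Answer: 454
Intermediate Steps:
y = -16 (y = 2*(-8) = -16)
24 + 86*v(5, y) = 24 + 86*5 = 24 + 430 = 454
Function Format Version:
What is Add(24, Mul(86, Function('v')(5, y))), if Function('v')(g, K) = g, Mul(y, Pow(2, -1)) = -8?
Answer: 454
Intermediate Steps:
y = -16 (y = Mul(2, -8) = -16)
Add(24, Mul(86, Function('v')(5, y))) = Add(24, Mul(86, 5)) = Add(24, 430) = 454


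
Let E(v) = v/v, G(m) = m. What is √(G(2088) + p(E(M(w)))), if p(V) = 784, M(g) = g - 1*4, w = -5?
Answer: 2*√718 ≈ 53.591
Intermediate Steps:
M(g) = -4 + g (M(g) = g - 4 = -4 + g)
E(v) = 1
√(G(2088) + p(E(M(w)))) = √(2088 + 784) = √2872 = 2*√718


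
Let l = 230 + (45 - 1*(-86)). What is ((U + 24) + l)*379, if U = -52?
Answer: 126207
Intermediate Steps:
l = 361 (l = 230 + (45 + 86) = 230 + 131 = 361)
((U + 24) + l)*379 = ((-52 + 24) + 361)*379 = (-28 + 361)*379 = 333*379 = 126207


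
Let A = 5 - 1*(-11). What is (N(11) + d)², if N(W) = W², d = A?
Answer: 18769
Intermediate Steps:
A = 16 (A = 5 + 11 = 16)
d = 16
(N(11) + d)² = (11² + 16)² = (121 + 16)² = 137² = 18769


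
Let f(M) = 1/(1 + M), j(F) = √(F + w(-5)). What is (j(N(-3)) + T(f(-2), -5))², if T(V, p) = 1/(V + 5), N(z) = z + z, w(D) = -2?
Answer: -127/16 + I*√2 ≈ -7.9375 + 1.4142*I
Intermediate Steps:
N(z) = 2*z
j(F) = √(-2 + F) (j(F) = √(F - 2) = √(-2 + F))
T(V, p) = 1/(5 + V)
(j(N(-3)) + T(f(-2), -5))² = (√(-2 + 2*(-3)) + 1/(5 + 1/(1 - 2)))² = (√(-2 - 6) + 1/(5 + 1/(-1)))² = (√(-8) + 1/(5 - 1))² = (2*I*√2 + 1/4)² = (2*I*√2 + ¼)² = (¼ + 2*I*√2)²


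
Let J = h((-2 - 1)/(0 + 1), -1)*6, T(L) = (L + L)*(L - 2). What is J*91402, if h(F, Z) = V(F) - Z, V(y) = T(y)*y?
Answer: -48808668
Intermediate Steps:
T(L) = 2*L*(-2 + L) (T(L) = (2*L)*(-2 + L) = 2*L*(-2 + L))
V(y) = 2*y**2*(-2 + y) (V(y) = (2*y*(-2 + y))*y = 2*y**2*(-2 + y))
h(F, Z) = -Z + 2*F**2*(-2 + F) (h(F, Z) = 2*F**2*(-2 + F) - Z = -Z + 2*F**2*(-2 + F))
J = -534 (J = (-1*(-1) + 2*((-2 - 1)/(0 + 1))**2*(-2 + (-2 - 1)/(0 + 1)))*6 = (1 + 2*(-3/1)**2*(-2 - 3/1))*6 = (1 + 2*(-3*1)**2*(-2 - 3*1))*6 = (1 + 2*(-3)**2*(-2 - 3))*6 = (1 + 2*9*(-5))*6 = (1 - 90)*6 = -89*6 = -534)
J*91402 = -534*91402 = -48808668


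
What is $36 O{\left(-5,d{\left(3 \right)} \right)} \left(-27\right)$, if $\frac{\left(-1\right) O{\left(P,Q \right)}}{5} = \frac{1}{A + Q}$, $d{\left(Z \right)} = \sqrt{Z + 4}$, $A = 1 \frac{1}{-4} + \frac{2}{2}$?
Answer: $- \frac{58320}{103} + \frac{77760 \sqrt{7}}{103} \approx 1431.2$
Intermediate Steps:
$A = \frac{3}{4}$ ($A = 1 \left(- \frac{1}{4}\right) + 2 \cdot \frac{1}{2} = - \frac{1}{4} + 1 = \frac{3}{4} \approx 0.75$)
$d{\left(Z \right)} = \sqrt{4 + Z}$
$O{\left(P,Q \right)} = - \frac{5}{\frac{3}{4} + Q}$
$36 O{\left(-5,d{\left(3 \right)} \right)} \left(-27\right) = 36 \left(- \frac{20}{3 + 4 \sqrt{4 + 3}}\right) \left(-27\right) = 36 \left(- \frac{20}{3 + 4 \sqrt{7}}\right) \left(-27\right) = - \frac{720}{3 + 4 \sqrt{7}} \left(-27\right) = \frac{19440}{3 + 4 \sqrt{7}}$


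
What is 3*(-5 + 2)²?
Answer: 27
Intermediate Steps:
3*(-5 + 2)² = 3*(-3)² = 3*9 = 27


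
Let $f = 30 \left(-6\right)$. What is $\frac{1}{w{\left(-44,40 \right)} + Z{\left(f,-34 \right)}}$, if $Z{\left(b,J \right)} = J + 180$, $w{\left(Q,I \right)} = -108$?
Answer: $\frac{1}{38} \approx 0.026316$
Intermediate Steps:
$f = -180$
$Z{\left(b,J \right)} = 180 + J$
$\frac{1}{w{\left(-44,40 \right)} + Z{\left(f,-34 \right)}} = \frac{1}{-108 + \left(180 - 34\right)} = \frac{1}{-108 + 146} = \frac{1}{38}$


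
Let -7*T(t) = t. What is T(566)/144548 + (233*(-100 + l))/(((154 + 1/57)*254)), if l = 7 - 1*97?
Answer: -638629737049/564064673494 ≈ -1.1322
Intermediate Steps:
T(t) = -t/7
l = -90 (l = 7 - 97 = -90)
T(566)/144548 + (233*(-100 + l))/(((154 + 1/57)*254)) = -1/7*566/144548 + (233*(-100 - 90))/(((154 + 1/57)*254)) = -566/7*1/144548 + (233*(-190))/(((154 + 1/57)*254)) = -283/505918 - 44270/((8779/57)*254) = -283/505918 - 44270/2229866/57 = -283/505918 - 44270*57/2229866 = -283/505918 - 1261695/1114933 = -638629737049/564064673494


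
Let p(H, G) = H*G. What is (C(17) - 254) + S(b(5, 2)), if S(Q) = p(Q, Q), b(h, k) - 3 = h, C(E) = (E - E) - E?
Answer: -207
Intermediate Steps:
p(H, G) = G*H
C(E) = -E (C(E) = 0 - E = -E)
b(h, k) = 3 + h
S(Q) = Q² (S(Q) = Q*Q = Q²)
(C(17) - 254) + S(b(5, 2)) = (-1*17 - 254) + (3 + 5)² = (-17 - 254) + 8² = -271 + 64 = -207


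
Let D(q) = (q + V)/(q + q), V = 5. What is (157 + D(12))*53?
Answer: 200605/24 ≈ 8358.5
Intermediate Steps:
D(q) = (5 + q)/(2*q) (D(q) = (q + 5)/(q + q) = (5 + q)/((2*q)) = (5 + q)*(1/(2*q)) = (5 + q)/(2*q))
(157 + D(12))*53 = (157 + (½)*(5 + 12)/12)*53 = (157 + (½)*(1/12)*17)*53 = (157 + 17/24)*53 = (3785/24)*53 = 200605/24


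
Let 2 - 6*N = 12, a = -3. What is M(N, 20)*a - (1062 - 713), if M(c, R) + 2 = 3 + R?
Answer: -412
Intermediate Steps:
N = -5/3 (N = ⅓ - ⅙*12 = ⅓ - 2 = -5/3 ≈ -1.6667)
M(c, R) = 1 + R (M(c, R) = -2 + (3 + R) = 1 + R)
M(N, 20)*a - (1062 - 713) = (1 + 20)*(-3) - (1062 - 713) = 21*(-3) - 1*349 = -63 - 349 = -412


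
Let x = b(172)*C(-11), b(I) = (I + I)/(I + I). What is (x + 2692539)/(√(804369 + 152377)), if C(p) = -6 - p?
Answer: 1346272*√956746/478373 ≈ 2752.7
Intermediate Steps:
b(I) = 1 (b(I) = (2*I)/((2*I)) = (2*I)*(1/(2*I)) = 1)
x = 5 (x = 1*(-6 - 1*(-11)) = 1*(-6 + 11) = 1*5 = 5)
(x + 2692539)/(√(804369 + 152377)) = (5 + 2692539)/(√(804369 + 152377)) = 2692544/(√956746) = 2692544*(√956746/956746) = 1346272*√956746/478373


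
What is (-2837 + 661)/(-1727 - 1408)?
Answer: 2176/3135 ≈ 0.69410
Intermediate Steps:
(-2837 + 661)/(-1727 - 1408) = -2176/(-3135) = -2176*(-1/3135) = 2176/3135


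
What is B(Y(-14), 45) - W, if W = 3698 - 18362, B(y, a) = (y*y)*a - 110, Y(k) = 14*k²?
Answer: 338843674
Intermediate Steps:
B(y, a) = -110 + a*y² (B(y, a) = y²*a - 110 = a*y² - 110 = -110 + a*y²)
W = -14664
B(Y(-14), 45) - W = (-110 + 45*(14*(-14)²)²) - 1*(-14664) = (-110 + 45*(14*196)²) + 14664 = (-110 + 45*2744²) + 14664 = (-110 + 45*7529536) + 14664 = (-110 + 338829120) + 14664 = 338829010 + 14664 = 338843674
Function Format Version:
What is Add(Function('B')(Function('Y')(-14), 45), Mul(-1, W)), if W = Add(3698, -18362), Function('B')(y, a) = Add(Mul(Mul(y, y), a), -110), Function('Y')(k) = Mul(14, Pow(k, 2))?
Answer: 338843674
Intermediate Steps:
Function('B')(y, a) = Add(-110, Mul(a, Pow(y, 2))) (Function('B')(y, a) = Add(Mul(Pow(y, 2), a), -110) = Add(Mul(a, Pow(y, 2)), -110) = Add(-110, Mul(a, Pow(y, 2))))
W = -14664
Add(Function('B')(Function('Y')(-14), 45), Mul(-1, W)) = Add(Add(-110, Mul(45, Pow(Mul(14, Pow(-14, 2)), 2))), Mul(-1, -14664)) = Add(Add(-110, Mul(45, Pow(Mul(14, 196), 2))), 14664) = Add(Add(-110, Mul(45, Pow(2744, 2))), 14664) = Add(Add(-110, Mul(45, 7529536)), 14664) = Add(Add(-110, 338829120), 14664) = Add(338829010, 14664) = 338843674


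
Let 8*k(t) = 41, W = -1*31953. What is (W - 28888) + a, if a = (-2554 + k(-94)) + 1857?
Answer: -492263/8 ≈ -61533.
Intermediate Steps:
W = -31953
k(t) = 41/8 (k(t) = (1/8)*41 = 41/8)
a = -5535/8 (a = (-2554 + 41/8) + 1857 = -20391/8 + 1857 = -5535/8 ≈ -691.88)
(W - 28888) + a = (-31953 - 28888) - 5535/8 = -60841 - 5535/8 = -492263/8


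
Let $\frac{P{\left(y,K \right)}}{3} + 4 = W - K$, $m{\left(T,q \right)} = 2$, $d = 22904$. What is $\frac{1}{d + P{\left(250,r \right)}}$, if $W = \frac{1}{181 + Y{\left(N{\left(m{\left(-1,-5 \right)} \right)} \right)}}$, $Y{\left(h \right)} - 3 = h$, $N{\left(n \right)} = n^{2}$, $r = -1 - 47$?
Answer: $\frac{188}{4330771} \approx 4.341 \cdot 10^{-5}$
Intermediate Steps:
$r = -48$ ($r = -1 - 47 = -48$)
$Y{\left(h \right)} = 3 + h$
$W = \frac{1}{188}$ ($W = \frac{1}{181 + \left(3 + 2^{2}\right)} = \frac{1}{181 + \left(3 + 4\right)} = \frac{1}{181 + 7} = \frac{1}{188} \approx 0.0053191$)
$P{\left(y,K \right)} = - \frac{2253}{188} - 3 K$ ($P{\left(y,K \right)} = -12 + 3 \left(\frac{1}{188} - K\right) = -12 - \left(- \frac{3}{188} + 3 K\right) = - \frac{2253}{188} - 3 K$)
$\frac{1}{d + P{\left(250,r \right)}} = \frac{1}{22904 - - \frac{24819}{188}} = \frac{1}{22904 + \left(- \frac{2253}{188} + 144\right)} = \frac{1}{22904 + \frac{24819}{188}} = \frac{1}{\frac{4330771}{188}} = \frac{188}{4330771}$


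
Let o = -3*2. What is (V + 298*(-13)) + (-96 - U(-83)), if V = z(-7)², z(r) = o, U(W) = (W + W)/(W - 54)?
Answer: -539124/137 ≈ -3935.2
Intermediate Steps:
U(W) = 2*W/(-54 + W) (U(W) = (2*W)/(-54 + W) = 2*W/(-54 + W))
o = -6
z(r) = -6
V = 36 (V = (-6)² = 36)
(V + 298*(-13)) + (-96 - U(-83)) = (36 + 298*(-13)) + (-96 - 2*(-83)/(-54 - 83)) = (36 - 3874) + (-96 - 2*(-83)/(-137)) = -3838 + (-96 - 2*(-83)*(-1)/137) = -3838 + (-96 - 1*166/137) = -3838 + (-96 - 166/137) = -3838 - 13318/137 = -539124/137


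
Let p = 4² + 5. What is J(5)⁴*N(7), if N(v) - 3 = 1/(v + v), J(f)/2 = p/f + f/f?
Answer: 157199744/4375 ≈ 35931.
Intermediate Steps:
p = 21 (p = 16 + 5 = 21)
J(f) = 2 + 42/f (J(f) = 2*(21/f + f/f) = 2*(21/f + 1) = 2*(1 + 21/f) = 2 + 42/f)
N(v) = 3 + 1/(2*v) (N(v) = 3 + 1/(v + v) = 3 + 1/(2*v))
J(5)⁴*N(7) = (2 + 42/5)⁴*(3 + (½)/7) = (2 + 42*(⅕))⁴*(3 + (½)*(⅐)) = (2 + 42/5)⁴*(3 + 1/14) = (52/5)⁴*(43/14) = (7311616/625)*(43/14) = 157199744/4375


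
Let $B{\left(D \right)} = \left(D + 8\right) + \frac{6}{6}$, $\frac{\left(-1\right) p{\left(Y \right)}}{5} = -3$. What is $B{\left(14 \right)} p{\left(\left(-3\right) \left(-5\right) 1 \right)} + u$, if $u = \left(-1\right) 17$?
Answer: $328$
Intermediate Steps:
$p{\left(Y \right)} = 15$ ($p{\left(Y \right)} = \left(-5\right) \left(-3\right) = 15$)
$u = -17$
$B{\left(D \right)} = 9 + D$ ($B{\left(D \right)} = \left(8 + D\right) + 6 \cdot \frac{1}{6} = \left(8 + D\right) + 1 = 9 + D$)
$B{\left(14 \right)} p{\left(\left(-3\right) \left(-5\right) 1 \right)} + u = \left(9 + 14\right) 15 - 17 = 23 \cdot 15 - 17 = 345 - 17 = 328$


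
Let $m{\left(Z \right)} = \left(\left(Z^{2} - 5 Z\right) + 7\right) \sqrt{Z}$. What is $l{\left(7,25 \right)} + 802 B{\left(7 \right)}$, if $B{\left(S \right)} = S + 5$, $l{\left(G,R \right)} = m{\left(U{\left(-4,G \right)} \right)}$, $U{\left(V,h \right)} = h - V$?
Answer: $9624 + 73 \sqrt{11} \approx 9866.1$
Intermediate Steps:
$m{\left(Z \right)} = \sqrt{Z} \left(7 + Z^{2} - 5 Z\right)$ ($m{\left(Z \right)} = \left(7 + Z^{2} - 5 Z\right) \sqrt{Z} = \sqrt{Z} \left(7 + Z^{2} - 5 Z\right)$)
$l{\left(G,R \right)} = \sqrt{4 + G} \left(-13 + \left(4 + G\right)^{2} - 5 G\right)$ ($l{\left(G,R \right)} = \sqrt{G - -4} \left(7 + \left(G - -4\right)^{2} - 5 \left(G - -4\right)\right) = \sqrt{G + 4} \left(7 + \left(G + 4\right)^{2} - 5 \left(G + 4\right)\right) = \sqrt{4 + G} \left(7 + \left(4 + G\right)^{2} - 5 \left(4 + G\right)\right) = \sqrt{4 + G} \left(7 + \left(4 + G\right)^{2} - \left(20 + 5 G\right)\right) = \sqrt{4 + G} \left(-13 + \left(4 + G\right)^{2} - 5 G\right)$)
$B{\left(S \right)} = 5 + S$
$l{\left(7,25 \right)} + 802 B{\left(7 \right)} = \sqrt{4 + 7} \left(3 + 7^{2} + 3 \cdot 7\right) + 802 \left(5 + 7\right) = \sqrt{11} \left(3 + 49 + 21\right) + 802 \cdot 12 = \sqrt{11} \cdot 73 + 9624 = 73 \sqrt{11} + 9624 = 9624 + 73 \sqrt{11}$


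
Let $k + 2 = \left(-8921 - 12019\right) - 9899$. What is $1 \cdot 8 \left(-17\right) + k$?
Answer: $-30977$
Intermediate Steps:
$k = -30841$ ($k = -2 - 30839 = -30841$)
$1 \cdot 8 \left(-17\right) + k = 1 \cdot 8 \left(-17\right) - 30841 = 8 \left(-17\right) - 30841 = -136 - 30841 = -30977$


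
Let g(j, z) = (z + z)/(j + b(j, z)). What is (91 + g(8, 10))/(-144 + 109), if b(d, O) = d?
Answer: -369/140 ≈ -2.6357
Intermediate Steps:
g(j, z) = z/j (g(j, z) = (z + z)/(j + j) = (2*z)/((2*j)) = (2*z)*(1/(2*j)) = z/j)
(91 + g(8, 10))/(-144 + 109) = (91 + 10/8)/(-144 + 109) = (91 + 10*(1/8))/(-35) = -(91 + 5/4)/35 = -1/35*369/4 = -369/140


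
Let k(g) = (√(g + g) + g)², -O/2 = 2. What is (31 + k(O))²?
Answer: 1009 - 1248*I*√2 ≈ 1009.0 - 1764.9*I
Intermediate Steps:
O = -4 (O = -2*2 = -4)
k(g) = (g + √2*√g)² (k(g) = (√(2*g) + g)² = (√2*√g + g)² = (g + √2*√g)²)
(31 + k(O))² = (31 + (-4 + √2*√(-4))²)² = (31 + (-4 + √2*(2*I))²)² = (31 + (-4 + 2*I*√2)²)²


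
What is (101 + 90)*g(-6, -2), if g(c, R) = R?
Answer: -382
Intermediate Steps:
(101 + 90)*g(-6, -2) = (101 + 90)*(-2) = 191*(-2) = -382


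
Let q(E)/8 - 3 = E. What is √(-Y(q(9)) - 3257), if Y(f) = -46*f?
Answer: √1159 ≈ 34.044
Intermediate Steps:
q(E) = 24 + 8*E
√(-Y(q(9)) - 3257) = √(-(-46)*(24 + 8*9) - 3257) = √(-(-46)*(24 + 72) - 3257) = √(-(-46)*96 - 3257) = √(-1*(-4416) - 3257) = √(4416 - 3257) = √1159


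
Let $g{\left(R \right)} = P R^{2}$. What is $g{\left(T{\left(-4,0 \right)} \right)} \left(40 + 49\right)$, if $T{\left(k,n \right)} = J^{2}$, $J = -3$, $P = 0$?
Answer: $0$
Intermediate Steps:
$T{\left(k,n \right)} = 9$ ($T{\left(k,n \right)} = \left(-3\right)^{2} = 9$)
$g{\left(R \right)} = 0$ ($g{\left(R \right)} = 0 R^{2} = 0$)
$g{\left(T{\left(-4,0 \right)} \right)} \left(40 + 49\right) = 0 \left(40 + 49\right) = 0 \cdot 89 = 0$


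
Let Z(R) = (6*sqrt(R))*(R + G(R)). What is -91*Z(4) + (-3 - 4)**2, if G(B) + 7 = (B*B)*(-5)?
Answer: 90685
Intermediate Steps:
G(B) = -7 - 5*B**2 (G(B) = -7 + (B*B)*(-5) = -7 + B**2*(-5) = -7 - 5*B**2)
Z(R) = 6*sqrt(R)*(-7 + R - 5*R**2) (Z(R) = (6*sqrt(R))*(R + (-7 - 5*R**2)) = (6*sqrt(R))*(-7 + R - 5*R**2) = 6*sqrt(R)*(-7 + R - 5*R**2))
-91*Z(4) + (-3 - 4)**2 = -546*sqrt(4)*(-7 + 4 - 5*4**2) + (-3 - 4)**2 = -546*2*(-7 + 4 - 5*16) + (-7)**2 = -546*2*(-7 + 4 - 80) + 49 = -546*2*(-83) + 49 = -91*(-996) + 49 = 90636 + 49 = 90685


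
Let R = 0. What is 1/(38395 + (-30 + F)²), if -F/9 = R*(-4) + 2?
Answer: 1/40699 ≈ 2.4571e-5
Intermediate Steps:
F = -18 (F = -9*(0*(-4) + 2) = -9*(0 + 2) = -9*2 = -18)
1/(38395 + (-30 + F)²) = 1/(38395 + (-30 - 18)²) = 1/(38395 + (-48)²) = 1/(38395 + 2304) = 1/40699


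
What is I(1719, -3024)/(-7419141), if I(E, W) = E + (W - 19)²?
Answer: -9261568/7419141 ≈ -1.2483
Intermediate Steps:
I(E, W) = E + (-19 + W)²
I(1719, -3024)/(-7419141) = (1719 + (-19 - 3024)²)/(-7419141) = (1719 + (-3043)²)*(-1/7419141) = (1719 + 9259849)*(-1/7419141) = 9261568*(-1/7419141) = -9261568/7419141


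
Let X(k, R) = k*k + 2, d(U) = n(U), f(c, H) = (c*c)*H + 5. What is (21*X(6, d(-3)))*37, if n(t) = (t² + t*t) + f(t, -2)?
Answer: 29526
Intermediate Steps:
f(c, H) = 5 + H*c² (f(c, H) = c²*H + 5 = H*c² + 5 = 5 + H*c²)
n(t) = 5 (n(t) = (t² + t*t) + (5 - 2*t²) = (t² + t²) + (5 - 2*t²) = 2*t² + (5 - 2*t²) = 5)
d(U) = 5
X(k, R) = 2 + k² (X(k, R) = k² + 2 = 2 + k²)
(21*X(6, d(-3)))*37 = (21*(2 + 6²))*37 = (21*(2 + 36))*37 = (21*38)*37 = 798*37 = 29526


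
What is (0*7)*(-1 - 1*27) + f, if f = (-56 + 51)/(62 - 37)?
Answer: -1/5 ≈ -0.20000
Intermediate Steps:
f = -1/5 (f = -5/25 = -5*1/25 = -1/5 ≈ -0.20000)
(0*7)*(-1 - 1*27) + f = (0*7)*(-1 - 1*27) - 1/5 = 0*(-1 - 27) - 1/5 = 0*(-28) - 1/5 = 0 - 1/5 = -1/5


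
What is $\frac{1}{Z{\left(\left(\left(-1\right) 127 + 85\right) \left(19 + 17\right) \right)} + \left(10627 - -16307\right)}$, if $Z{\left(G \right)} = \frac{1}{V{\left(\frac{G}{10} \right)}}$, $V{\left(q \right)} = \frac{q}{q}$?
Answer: $\frac{1}{26935} \approx 3.7126 \cdot 10^{-5}$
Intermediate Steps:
$V{\left(q \right)} = 1$
$Z{\left(G \right)} = 1$ ($Z{\left(G \right)} = 1^{-1} = 1$)
$\frac{1}{Z{\left(\left(\left(-1\right) 127 + 85\right) \left(19 + 17\right) \right)} + \left(10627 - -16307\right)} = \frac{1}{1 + \left(10627 - -16307\right)} = \frac{1}{1 + \left(10627 + 16307\right)} = \frac{1}{1 + 26934} = \frac{1}{26935}$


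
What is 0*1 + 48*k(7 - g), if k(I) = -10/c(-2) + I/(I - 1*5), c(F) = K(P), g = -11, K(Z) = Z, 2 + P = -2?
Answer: 2424/13 ≈ 186.46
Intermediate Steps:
P = -4 (P = -2 - 2 = -4)
c(F) = -4
k(I) = 5/2 + I/(-5 + I) (k(I) = -10/(-4) + I/(I - 1*5) = -10*(-¼) + I/(I - 5) = 5/2 + I/(-5 + I))
0*1 + 48*k(7 - g) = 0*1 + 48*((-25 + 7*(7 - 1*(-11)))/(2*(-5 + (7 - 1*(-11))))) = 0 + 48*((-25 + 7*(7 + 11))/(2*(-5 + (7 + 11)))) = 0 + 48*((-25 + 7*18)/(2*(-5 + 18))) = 0 + 48*((½)*(-25 + 126)/13) = 0 + 48*((½)*(1/13)*101) = 0 + 48*(101/26) = 0 + 2424/13 = 2424/13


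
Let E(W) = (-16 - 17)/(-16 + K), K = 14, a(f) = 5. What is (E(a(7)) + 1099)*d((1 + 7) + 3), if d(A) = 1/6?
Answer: 2231/12 ≈ 185.92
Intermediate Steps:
d(A) = 1/6
E(W) = 33/2 (E(W) = (-16 - 17)/(-16 + 14) = -33/(-2) = -33*(-1/2) = 33/2)
(E(a(7)) + 1099)*d((1 + 7) + 3) = (33/2 + 1099)*(1/6) = (2231/2)*(1/6) = 2231/12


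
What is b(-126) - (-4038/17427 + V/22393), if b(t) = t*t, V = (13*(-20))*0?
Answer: 92225030/5809 ≈ 15876.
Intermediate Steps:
V = 0 (V = -260*0 = 0)
b(t) = t²
b(-126) - (-4038/17427 + V/22393) = (-126)² - (-4038/17427 + 0/22393) = 15876 - (-4038*1/17427 + 0*(1/22393)) = 15876 - (-1346/5809 + 0) = 15876 - 1*(-1346/5809) = 15876 + 1346/5809 = 92225030/5809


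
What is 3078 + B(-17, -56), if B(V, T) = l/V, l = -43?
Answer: 52369/17 ≈ 3080.5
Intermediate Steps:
B(V, T) = -43/V
3078 + B(-17, -56) = 3078 - 43/(-17) = 3078 - 43*(-1/17) = 3078 + 43/17 = 52369/17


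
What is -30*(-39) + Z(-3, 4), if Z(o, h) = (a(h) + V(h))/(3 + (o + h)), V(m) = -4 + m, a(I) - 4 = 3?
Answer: 4687/4 ≈ 1171.8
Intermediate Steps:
a(I) = 7 (a(I) = 4 + 3 = 7)
Z(o, h) = (3 + h)/(3 + h + o) (Z(o, h) = (7 + (-4 + h))/(3 + (o + h)) = (3 + h)/(3 + (h + o)) = (3 + h)/(3 + h + o))
-30*(-39) + Z(-3, 4) = -30*(-39) + (3 + 4)/(3 + 4 - 3) = 1170 + 7/4 = 4687/4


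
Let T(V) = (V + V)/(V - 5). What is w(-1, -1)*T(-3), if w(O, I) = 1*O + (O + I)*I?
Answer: ¾ ≈ 0.75000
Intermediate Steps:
T(V) = 2*V/(-5 + V) (T(V) = (2*V)/(-5 + V) = 2*V/(-5 + V))
w(O, I) = O + I*(I + O) (w(O, I) = O + (I + O)*I = O + I*(I + O))
w(-1, -1)*T(-3) = (-1 + (-1)² - 1*(-1))*(2*(-3)/(-5 - 3)) = (-1 + 1 + 1)*(2*(-3)/(-8)) = 1*(2*(-3)*(-⅛)) = 1*(¾) = ¾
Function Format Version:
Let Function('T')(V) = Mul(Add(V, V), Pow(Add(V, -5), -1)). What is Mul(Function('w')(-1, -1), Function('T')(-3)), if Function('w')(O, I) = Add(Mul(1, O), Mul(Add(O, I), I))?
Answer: Rational(3, 4) ≈ 0.75000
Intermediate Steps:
Function('T')(V) = Mul(2, V, Pow(Add(-5, V), -1)) (Function('T')(V) = Mul(Mul(2, V), Pow(Add(-5, V), -1)) = Mul(2, V, Pow(Add(-5, V), -1)))
Function('w')(O, I) = Add(O, Mul(I, Add(I, O))) (Function('w')(O, I) = Add(O, Mul(Add(I, O), I)) = Add(O, Mul(I, Add(I, O))))
Mul(Function('w')(-1, -1), Function('T')(-3)) = Mul(Add(-1, Pow(-1, 2), Mul(-1, -1)), Mul(2, -3, Pow(Add(-5, -3), -1))) = Mul(Add(-1, 1, 1), Mul(2, -3, Pow(-8, -1))) = Mul(1, Mul(2, -3, Rational(-1, 8))) = Mul(1, Rational(3, 4)) = Rational(3, 4)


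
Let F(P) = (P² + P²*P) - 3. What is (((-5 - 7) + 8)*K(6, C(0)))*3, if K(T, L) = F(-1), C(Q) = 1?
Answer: 36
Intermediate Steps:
F(P) = -3 + P² + P³ (F(P) = (P² + P³) - 3 = -3 + P² + P³)
K(T, L) = -3 (K(T, L) = -3 + (-1)² + (-1)³ = -3 + 1 - 1 = -3)
(((-5 - 7) + 8)*K(6, C(0)))*3 = (((-5 - 7) + 8)*(-3))*3 = ((-12 + 8)*(-3))*3 = -4*(-3)*3 = 12*3 = 36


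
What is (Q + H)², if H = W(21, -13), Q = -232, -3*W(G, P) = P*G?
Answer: 19881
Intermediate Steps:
W(G, P) = -G*P/3 (W(G, P) = -P*G/3 = -G*P/3)
H = 91 (H = -⅓*21*(-13) = 91)
(Q + H)² = (-232 + 91)² = (-141)² = 19881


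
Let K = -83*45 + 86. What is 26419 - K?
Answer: 30068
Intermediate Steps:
K = -3649 (K = -3735 + 86 = -3649)
26419 - K = 26419 - 1*(-3649) = 26419 + 3649 = 30068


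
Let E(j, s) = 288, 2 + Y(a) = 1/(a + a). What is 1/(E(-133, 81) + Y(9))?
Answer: 18/5149 ≈ 0.0034958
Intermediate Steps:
Y(a) = -2 + 1/(2*a) (Y(a) = -2 + 1/(a + a) = -2 + 1/(2*a))
1/(E(-133, 81) + Y(9)) = 1/(288 + (-2 + (½)/9)) = 1/(288 + (-2 + (½)*(⅑))) = 1/(288 + (-2 + 1/18)) = 1/(288 - 35/18) = 1/(5149/18) = 18/5149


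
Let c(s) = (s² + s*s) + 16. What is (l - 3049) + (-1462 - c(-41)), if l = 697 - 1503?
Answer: -8695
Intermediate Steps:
c(s) = 16 + 2*s² (c(s) = (s² + s²) + 16 = 2*s² + 16 = 16 + 2*s²)
l = -806
(l - 3049) + (-1462 - c(-41)) = (-806 - 3049) + (-1462 - (16 + 2*(-41)²)) = -3855 + (-1462 - (16 + 2*1681)) = -3855 + (-1462 - (16 + 3362)) = -3855 + (-1462 - 1*3378) = -3855 + (-1462 - 3378) = -3855 - 4840 = -8695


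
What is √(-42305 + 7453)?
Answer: 2*I*√8713 ≈ 186.69*I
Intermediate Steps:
√(-42305 + 7453) = √(-34852) = 2*I*√8713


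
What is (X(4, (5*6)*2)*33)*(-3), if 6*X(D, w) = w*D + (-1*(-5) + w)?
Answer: -10065/2 ≈ -5032.5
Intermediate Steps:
X(D, w) = ⅚ + w/6 + D*w/6 (X(D, w) = (w*D + (-1*(-5) + w))/6 = (D*w + (5 + w))/6 = (5 + w + D*w)/6 = ⅚ + w/6 + D*w/6)
(X(4, (5*6)*2)*33)*(-3) = ((⅚ + ((5*6)*2)/6 + (⅙)*4*((5*6)*2))*33)*(-3) = ((⅚ + (30*2)/6 + (⅙)*4*(30*2))*33)*(-3) = ((⅚ + (⅙)*60 + (⅙)*4*60)*33)*(-3) = ((⅚ + 10 + 40)*33)*(-3) = ((305/6)*33)*(-3) = (3355/2)*(-3) = -10065/2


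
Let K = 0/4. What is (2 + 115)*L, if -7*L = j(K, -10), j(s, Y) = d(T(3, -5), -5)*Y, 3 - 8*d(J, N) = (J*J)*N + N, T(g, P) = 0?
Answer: 1170/7 ≈ 167.14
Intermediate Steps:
K = 0 (K = 0*(¼) = 0)
d(J, N) = 3/8 - N/8 - N*J²/8 (d(J, N) = 3/8 - ((J*J)*N + N)/8 = 3/8 - (J²*N + N)/8 = 3/8 - (N*J² + N)/8 = 3/8 - (N + N*J²)/8 = 3/8 + (-N/8 - N*J²/8) = 3/8 - N/8 - N*J²/8)
j(s, Y) = Y (j(s, Y) = (3/8 - ⅛*(-5) - ⅛*(-5)*0²)*Y = (3/8 + 5/8 - ⅛*(-5)*0)*Y = (3/8 + 5/8 + 0)*Y = 1*Y = Y)
L = 10/7 (L = -⅐*(-10) = 10/7 ≈ 1.4286)
(2 + 115)*L = (2 + 115)*(10/7) = 117*(10/7) = 1170/7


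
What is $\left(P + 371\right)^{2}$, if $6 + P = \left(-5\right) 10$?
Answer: $99225$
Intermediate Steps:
$P = -56$ ($P = -6 - 50 = -56$)
$\left(P + 371\right)^{2} = \left(-56 + 371\right)^{2} = 315^{2} = 99225$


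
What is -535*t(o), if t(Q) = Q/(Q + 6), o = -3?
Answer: 535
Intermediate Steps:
t(Q) = Q/(6 + Q)
-535*t(o) = -(-1605)/(6 - 3) = -(-1605)/3 = -535*(-1) = 535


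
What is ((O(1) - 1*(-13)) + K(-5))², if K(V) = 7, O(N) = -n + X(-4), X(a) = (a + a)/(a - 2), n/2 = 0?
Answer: 4096/9 ≈ 455.11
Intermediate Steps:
n = 0 (n = 2*0 = 0)
X(a) = 2*a/(-2 + a) (X(a) = (2*a)/(-2 + a) = 2*a/(-2 + a))
O(N) = 4/3 (O(N) = -1*0 + 2*(-4)/(-2 - 4) = 0 + 2*(-4)/(-6) = 0 + 2*(-4)*(-⅙) = 0 + 4/3 = 4/3)
((O(1) - 1*(-13)) + K(-5))² = ((4/3 - 1*(-13)) + 7)² = ((4/3 + 13) + 7)² = (43/3 + 7)² = (64/3)² = 4096/9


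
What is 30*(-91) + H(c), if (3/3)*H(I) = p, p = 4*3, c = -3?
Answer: -2718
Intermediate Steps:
p = 12
H(I) = 12
30*(-91) + H(c) = 30*(-91) + 12 = -2730 + 12 = -2718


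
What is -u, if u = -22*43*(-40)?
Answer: -37840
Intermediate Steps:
u = 37840 (u = -946*(-40) = 37840)
-u = -1*37840 = -37840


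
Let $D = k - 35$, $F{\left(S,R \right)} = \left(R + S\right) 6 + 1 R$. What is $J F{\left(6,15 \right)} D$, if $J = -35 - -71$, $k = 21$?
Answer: $-71064$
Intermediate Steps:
$F{\left(S,R \right)} = 6 S + 7 R$ ($F{\left(S,R \right)} = \left(6 R + 6 S\right) + R = 6 S + 7 R$)
$D = -14$ ($D = 21 - 35 = -14$)
$J = 36$ ($J = -35 + 71 = 36$)
$J F{\left(6,15 \right)} D = 36 \left(6 \cdot 6 + 7 \cdot 15\right) \left(-14\right) = 36 \left(36 + 105\right) \left(-14\right) = 36 \cdot 141 \left(-14\right) = 5076 \left(-14\right) = -71064$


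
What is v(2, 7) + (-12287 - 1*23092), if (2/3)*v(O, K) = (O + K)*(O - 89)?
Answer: -73107/2 ≈ -36554.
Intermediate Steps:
v(O, K) = 3*(-89 + O)*(K + O)/2 (v(O, K) = 3*((O + K)*(O - 89))/2 = 3*((K + O)*(-89 + O))/2 = 3*((-89 + O)*(K + O))/2 = 3*(-89 + O)*(K + O)/2)
v(2, 7) + (-12287 - 1*23092) = (-267/2*7 - 267/2*2 + (3/2)*2**2 + (3/2)*7*2) + (-12287 - 1*23092) = (-1869/2 - 267 + (3/2)*4 + 21) + (-12287 - 23092) = (-1869/2 - 267 + 6 + 21) - 35379 = -2349/2 - 35379 = -73107/2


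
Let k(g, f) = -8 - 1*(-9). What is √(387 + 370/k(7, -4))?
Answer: √757 ≈ 27.514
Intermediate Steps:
k(g, f) = 1 (k(g, f) = -8 + 9 = 1)
√(387 + 370/k(7, -4)) = √(387 + 370/1) = √(387 + 370*1) = √(387 + 370) = √757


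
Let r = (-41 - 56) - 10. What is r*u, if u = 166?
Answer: -17762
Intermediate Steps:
r = -107 (r = -97 - 10 = -107)
r*u = -107*166 = -17762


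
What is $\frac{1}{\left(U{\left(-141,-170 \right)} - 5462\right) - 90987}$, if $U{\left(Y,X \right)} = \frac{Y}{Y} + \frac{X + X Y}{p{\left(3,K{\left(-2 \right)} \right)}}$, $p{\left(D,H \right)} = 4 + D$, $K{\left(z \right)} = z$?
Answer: $- \frac{1}{93048} \approx -1.0747 \cdot 10^{-5}$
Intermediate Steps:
$U{\left(Y,X \right)} = 1 + \frac{X}{7} + \frac{X Y}{7}$ ($U{\left(Y,X \right)} = \frac{Y}{Y} + \frac{X + X Y}{4 + 3} = 1 + \frac{X + X Y}{7} = 1 + \left(X + X Y\right) \frac{1}{7} = 1 + \left(\frac{X}{7} + \frac{X Y}{7}\right) = 1 + \frac{X}{7} + \frac{X Y}{7}$)
$\frac{1}{\left(U{\left(-141,-170 \right)} - 5462\right) - 90987} = \frac{1}{\left(\left(1 + \frac{1}{7} \left(-170\right) + \frac{1}{7} \left(-170\right) \left(-141\right)\right) - 5462\right) - 90987} = \frac{1}{\left(\left(1 - \frac{170}{7} + \frac{23970}{7}\right) - 5462\right) - 90987} = \frac{1}{\left(3401 - 5462\right) - 90987} = \frac{1}{-2061 - 90987} = \frac{1}{-93048} = - \frac{1}{93048}$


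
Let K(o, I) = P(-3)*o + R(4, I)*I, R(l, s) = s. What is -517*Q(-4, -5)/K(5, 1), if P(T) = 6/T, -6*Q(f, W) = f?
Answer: 1034/27 ≈ 38.296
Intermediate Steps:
Q(f, W) = -f/6
K(o, I) = I² - 2*o (K(o, I) = (6/(-3))*o + I*I = (6*(-⅓))*o + I² = -2*o + I² = I² - 2*o)
-517*Q(-4, -5)/K(5, 1) = -517*(-⅙*(-4))/(1² - 2*5) = -1034/(3*(1 - 10)) = -1034/(3*(-9)) = -1034*(-1)/(3*9) = -517*(-2/27) = 1034/27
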